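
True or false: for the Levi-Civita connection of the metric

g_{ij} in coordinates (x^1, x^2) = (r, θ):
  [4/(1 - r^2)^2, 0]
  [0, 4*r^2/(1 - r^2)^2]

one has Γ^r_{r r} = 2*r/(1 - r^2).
Γ^r_{r r} = (1/2) g^{rr} (∂_r g_{rr} + ∂_r g_{rr} - ∂_r g_{rr}) = (1/2)((1 - r^2)^2/4)((16*r/(1 - r^2)^3) + (16*r/(1 - r^2)^3) - (16*r/(1 - r^2)^3)) = 2*r/(1 - r^2)
This equals the proposed value 2*r/(1 - r^2).
True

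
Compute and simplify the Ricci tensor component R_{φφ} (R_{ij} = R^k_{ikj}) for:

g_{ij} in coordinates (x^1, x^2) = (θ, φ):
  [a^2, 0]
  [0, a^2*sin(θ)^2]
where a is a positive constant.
Non-zero Christoffel symbols (Γ^k_{ij} = Γ^k_{ji}):
Γ^θ_{φ φ} = -sin(2*θ)/2
Γ^φ_{θ φ} = 1/tan(θ)
R^θ_{φ θ φ} = ∂_θ Γ^θ_{φ φ} - ∂_φ Γ^θ_{φ θ} + Γ^θ_{θ m} Γ^m_{φ φ} - Γ^θ_{φ m} Γ^m_{φ θ}
  = (-cos(2*θ)) - (0) + (0) - (-cos(θ)^2) = sin(θ)^2
R^φ_{φ φ φ} = 0 (a repeated index in an antisymmetric pair)
R_{φφ} = R^θ_{φ θ φ} + R^φ_{φ φ φ} = (sin(θ)^2) + (0) = sin(θ)^2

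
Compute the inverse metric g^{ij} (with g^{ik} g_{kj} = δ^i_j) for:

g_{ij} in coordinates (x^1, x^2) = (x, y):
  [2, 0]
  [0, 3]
The metric is diagonal, so g^{ij} is diagonal with entries 1/g_{ii}: diag(1/2, 1/3).
g^{ij}:
  [1/2, 0]
  [0, 1/3]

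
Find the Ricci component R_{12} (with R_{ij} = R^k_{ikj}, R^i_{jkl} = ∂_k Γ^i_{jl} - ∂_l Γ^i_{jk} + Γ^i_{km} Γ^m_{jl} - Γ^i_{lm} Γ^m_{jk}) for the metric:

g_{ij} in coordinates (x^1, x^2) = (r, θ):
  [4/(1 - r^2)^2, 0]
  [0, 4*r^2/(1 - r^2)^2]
Non-zero Christoffel symbols (Γ^k_{ij} = Γ^k_{ji}):
Γ^r_{r r} = 2*r/(1 - r^2)
Γ^r_{θ θ} = (r^3 + r)/(r^2 - 1)
Γ^θ_{r θ} = (-r^2 - 1)/(r^3 - r)
R^r_{r r θ} = 0 (a repeated index in an antisymmetric pair)
R^θ_{r θ θ} = 0 (a repeated index in an antisymmetric pair)
R_{rθ} = R^r_{r r θ} + R^θ_{r θ θ} = (0) + (0) = 0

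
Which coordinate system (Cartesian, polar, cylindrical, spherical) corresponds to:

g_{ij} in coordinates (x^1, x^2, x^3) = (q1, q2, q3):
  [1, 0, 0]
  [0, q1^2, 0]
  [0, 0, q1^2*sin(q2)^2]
The line element ds^2 = dq1^2 + q1^2 dq2^2 + q1^2 sin(q2)^2 dq3^2 is dr^2 + r^2 dθ^2 + r^2 sin(θ)^2 dφ^2 with q1 = r, q2 = θ, q3 = φ.
spherical coordinates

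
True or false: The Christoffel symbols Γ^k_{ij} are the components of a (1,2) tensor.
Under a change of coordinates Γ picks up an inhomogeneous term ∂²x/∂x'∂x'; e.g. Γ = 0 in Cartesian coordinates but Γ^r_{θθ} = -r in polar coordinates on the same flat plane.
False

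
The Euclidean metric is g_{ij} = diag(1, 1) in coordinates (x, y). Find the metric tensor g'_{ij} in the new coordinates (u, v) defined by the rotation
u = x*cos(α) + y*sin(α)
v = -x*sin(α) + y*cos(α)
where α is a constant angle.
Invert the transformation: x = u*cos(α) - v*sin(α), y = u*sin(α) + v*cos(α)
g'_{ij} = (∂x^k/∂x'^i)(∂x^l/∂x'^j) g_{kl}; with g_{kl} = δ_{kl} this is Σ_k (∂x^k/∂x'^i)(∂x^k/∂x'^j).
Jacobian: ∂x/∂u = cos(α), ∂x/∂v = -sin(α), ∂y/∂u = sin(α), ∂y/∂v = cos(α)
g'_{uu} = (cos(α))(cos(α)) + (sin(α))(sin(α)) = 1
g'_{uv} = (cos(α))(-sin(α)) + (sin(α))(cos(α)) = 0
g'_{vv} = (-sin(α))(-sin(α)) + (cos(α))(cos(α)) = 1
g'_{ij} = diag(1, 1)
The Euclidean metric is invariant under rotations.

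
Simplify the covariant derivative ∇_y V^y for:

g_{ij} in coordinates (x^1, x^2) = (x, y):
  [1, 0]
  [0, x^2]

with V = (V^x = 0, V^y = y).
Non-zero Christoffel symbols:
Γ^x_{y y} = -x
Γ^y_{x y} = 1/x
∇_y V^y = ∂_y V^y + Γ^y_{y j} V^j
  = (1) + (1/x)(0) + (0)(y)
  = 1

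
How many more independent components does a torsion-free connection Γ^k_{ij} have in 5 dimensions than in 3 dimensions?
Independent components in n dimensions: n × n(n+1)/2 = n^2(n+1)/2.
5D: 5 × 15 = 75
3D: 3 × 6 = 18
Difference = 75 - 18 = 57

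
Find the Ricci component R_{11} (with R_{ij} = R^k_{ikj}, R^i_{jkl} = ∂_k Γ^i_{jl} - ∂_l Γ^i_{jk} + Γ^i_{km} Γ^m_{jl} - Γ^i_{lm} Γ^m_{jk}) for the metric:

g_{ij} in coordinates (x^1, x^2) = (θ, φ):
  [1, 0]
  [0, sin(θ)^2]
Non-zero Christoffel symbols (Γ^k_{ij} = Γ^k_{ji}):
Γ^θ_{φ φ} = -sin(2*θ)/2
Γ^φ_{θ φ} = 1/tan(θ)
R^θ_{θ θ θ} = 0 (a repeated index in an antisymmetric pair)
R^φ_{θ φ θ} = ∂_φ Γ^φ_{θ θ} - ∂_θ Γ^φ_{θ φ} + Γ^φ_{φ m} Γ^m_{θ θ} - Γ^φ_{θ m} Γ^m_{θ φ}
  = (0) - (-1/sin(θ)^2) + (0) - (1/tan(θ)^2) = 1
R_{θθ} = R^θ_{θ θ θ} + R^φ_{θ φ θ} = (0) + (1) = 1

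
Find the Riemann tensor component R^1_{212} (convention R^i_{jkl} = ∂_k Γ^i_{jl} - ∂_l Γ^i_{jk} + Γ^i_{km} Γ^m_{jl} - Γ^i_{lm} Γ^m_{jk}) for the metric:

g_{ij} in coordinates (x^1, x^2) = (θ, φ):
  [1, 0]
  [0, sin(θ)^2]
Non-zero Christoffel symbols (Γ^k_{ij} = Γ^k_{ji}):
Γ^θ_{φ φ} = -sin(2*θ)/2
Γ^φ_{θ φ} = 1/tan(θ)
R^θ_{φ θ φ} = ∂_θ Γ^θ_{φ φ} - ∂_φ Γ^θ_{φ θ} + Γ^θ_{θ m} Γ^m_{φ φ} - Γ^θ_{φ m} Γ^m_{φ θ}
  = (-cos(2*θ)) - (0) + (0) - (-cos(θ)^2) = sin(θ)^2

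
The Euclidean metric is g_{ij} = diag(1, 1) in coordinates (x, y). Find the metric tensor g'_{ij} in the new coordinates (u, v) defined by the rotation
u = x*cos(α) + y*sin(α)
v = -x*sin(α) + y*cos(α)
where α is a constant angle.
Invert the transformation: x = u*cos(α) - v*sin(α), y = u*sin(α) + v*cos(α)
g'_{ij} = (∂x^k/∂x'^i)(∂x^l/∂x'^j) g_{kl}; with g_{kl} = δ_{kl} this is Σ_k (∂x^k/∂x'^i)(∂x^k/∂x'^j).
Jacobian: ∂x/∂u = cos(α), ∂x/∂v = -sin(α), ∂y/∂u = sin(α), ∂y/∂v = cos(α)
g'_{uu} = (cos(α))(cos(α)) + (sin(α))(sin(α)) = 1
g'_{uv} = (cos(α))(-sin(α)) + (sin(α))(cos(α)) = 0
g'_{vv} = (-sin(α))(-sin(α)) + (cos(α))(cos(α)) = 1
g'_{ij} = diag(1, 1)
The Euclidean metric is invariant under rotations.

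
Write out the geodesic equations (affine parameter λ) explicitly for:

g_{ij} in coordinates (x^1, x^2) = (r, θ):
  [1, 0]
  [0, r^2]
Geodesic equation: d^2x^k/dλ^2 + Γ^k_{ij} (dx^i/dλ)(dx^j/dλ) = 0.
Non-zero Christoffel symbols:
Γ^r_{θ θ} = -r
Γ^θ_{r θ} = 1/r
Substituting (the symmetric pair Γ^k_{ij}, Γ^k_{ji} combines into a factor 2):
d^2r/dλ^2 - r (dθ/dλ)^2 = 0
d^2θ/dλ^2 + (2/r) (dr/dλ)(dθ/dλ) = 0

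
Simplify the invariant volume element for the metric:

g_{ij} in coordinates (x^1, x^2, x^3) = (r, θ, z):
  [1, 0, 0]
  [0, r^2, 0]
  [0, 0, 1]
det(g) = r^2
√|det(g)| = r
Volume element: dV = r dr dθ dz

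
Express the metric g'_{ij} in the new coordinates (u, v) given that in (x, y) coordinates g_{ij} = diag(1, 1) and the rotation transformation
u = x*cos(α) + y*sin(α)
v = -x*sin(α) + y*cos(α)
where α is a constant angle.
Invert the transformation: x = u*cos(α) - v*sin(α), y = u*sin(α) + v*cos(α)
g'_{ij} = (∂x^k/∂x'^i)(∂x^l/∂x'^j) g_{kl}; with g_{kl} = δ_{kl} this is Σ_k (∂x^k/∂x'^i)(∂x^k/∂x'^j).
Jacobian: ∂x/∂u = cos(α), ∂x/∂v = -sin(α), ∂y/∂u = sin(α), ∂y/∂v = cos(α)
g'_{uu} = (cos(α))(cos(α)) + (sin(α))(sin(α)) = 1
g'_{uv} = (cos(α))(-sin(α)) + (sin(α))(cos(α)) = 0
g'_{vv} = (-sin(α))(-sin(α)) + (cos(α))(cos(α)) = 1
g'_{ij} = diag(1, 1)
The Euclidean metric is invariant under rotations.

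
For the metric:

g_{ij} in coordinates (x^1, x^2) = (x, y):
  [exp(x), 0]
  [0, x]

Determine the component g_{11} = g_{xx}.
With x^1 = x, x^2 = y, g_{11} = g_{xx} is the row-1, column-1 entry of the matrix.
g_{11} = exp(x)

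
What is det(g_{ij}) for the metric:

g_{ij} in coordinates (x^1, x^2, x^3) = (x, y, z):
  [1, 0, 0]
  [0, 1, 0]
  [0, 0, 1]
Diagonal metric: det(g) = g_{11}·g_{22}·g_{33}
= (1)·(1)·(1)
det(g) = 1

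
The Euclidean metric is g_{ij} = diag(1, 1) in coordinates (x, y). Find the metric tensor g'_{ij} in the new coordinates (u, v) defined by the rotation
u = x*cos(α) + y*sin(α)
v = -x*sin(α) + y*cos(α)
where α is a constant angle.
Invert the transformation: x = u*cos(α) - v*sin(α), y = u*sin(α) + v*cos(α)
g'_{ij} = (∂x^k/∂x'^i)(∂x^l/∂x'^j) g_{kl}; with g_{kl} = δ_{kl} this is Σ_k (∂x^k/∂x'^i)(∂x^k/∂x'^j).
Jacobian: ∂x/∂u = cos(α), ∂x/∂v = -sin(α), ∂y/∂u = sin(α), ∂y/∂v = cos(α)
g'_{uu} = (cos(α))(cos(α)) + (sin(α))(sin(α)) = 1
g'_{uv} = (cos(α))(-sin(α)) + (sin(α))(cos(α)) = 0
g'_{vv} = (-sin(α))(-sin(α)) + (cos(α))(cos(α)) = 1
g'_{ij} = diag(1, 1)
The Euclidean metric is invariant under rotations.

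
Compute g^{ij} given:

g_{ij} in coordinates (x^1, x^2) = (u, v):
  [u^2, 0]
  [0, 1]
The metric is diagonal, so g^{ij} is diagonal with entries 1/g_{ii}: diag(1/(u^2), 1).
g^{ij}:
  [1/u^2, 0]
  [0, 1]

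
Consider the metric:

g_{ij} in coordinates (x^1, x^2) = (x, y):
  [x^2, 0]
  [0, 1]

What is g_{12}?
With x^1 = x, x^2 = y, g_{12} = g_{xy} is the row-1, column-2 entry of the matrix.
g_{12} = 0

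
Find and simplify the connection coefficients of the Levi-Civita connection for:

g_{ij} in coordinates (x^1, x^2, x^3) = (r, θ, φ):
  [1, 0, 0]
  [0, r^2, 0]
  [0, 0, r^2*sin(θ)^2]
Using Γ^k_{ij} = (1/2) g^{km} (∂_i g_{mj} + ∂_j g_{mi} - ∂_m g_{ij}); the metric is diagonal, so only the m = k term contributes.
Non-zero symbols (using the symmetry Γ^k_{ij} = Γ^k_{ji}):
Γ^r_{θ θ} = (1/2) g^{rr} (∂_θ g_{rθ} + ∂_θ g_{rθ} - ∂_r g_{θθ}) = (1/2)(1)((0) + (0) - (2*r)) = -r
Γ^r_{φ φ} = (1/2) g^{rr} (∂_φ g_{rφ} + ∂_φ g_{rφ} - ∂_r g_{φφ}) = (1/2)(1)((0) + (0) - (2*r*sin(θ)^2)) = -r*sin(θ)^2
Γ^θ_{r θ} = (1/2) g^{θθ} (∂_r g_{θθ} + ∂_θ g_{θr} - ∂_θ g_{rθ}) = (1/2)(1/r^2)((2*r) + (0) - (0)) = 1/r
Γ^θ_{φ φ} = (1/2) g^{θθ} (∂_φ g_{θφ} + ∂_φ g_{θφ} - ∂_θ g_{φφ}) = (1/2)(1/r^2)((0) + (0) - (r^2*sin(2*θ))) = -sin(2*θ)/2
Γ^φ_{r φ} = (1/2) g^{φφ} (∂_r g_{φφ} + ∂_φ g_{φr} - ∂_φ g_{rφ}) = (1/2)(1/(r^2*sin(θ)^2))((2*r*sin(θ)^2) + (0) - (0)) = 1/r
Γ^φ_{θ φ} = (1/2) g^{φφ} (∂_θ g_{φφ} + ∂_φ g_{φθ} - ∂_φ g_{θφ}) = (1/2)(1/(r^2*sin(θ)^2))((r^2*sin(2*θ)) + (0) - (0)) = 1/tan(θ)
All other Christoffel symbols are zero.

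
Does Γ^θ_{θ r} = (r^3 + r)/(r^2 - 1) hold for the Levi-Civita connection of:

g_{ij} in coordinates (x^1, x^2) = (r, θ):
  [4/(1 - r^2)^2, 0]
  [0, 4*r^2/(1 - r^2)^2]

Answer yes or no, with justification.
Γ^θ_{θ r} = (1/2) g^{θθ} (∂_θ g_{θr} + ∂_r g_{θθ} - ∂_θ g_{θr}) = (1/2)((1 - r^2)^2/(4*r^2))((0) + (-8*(r^3 + r)/(r^2 - 1)^3) - (0)) = (-r^2 - 1)/(r^3 - r)
This differs from the proposed value (r^3 + r)/(r^2 - 1).
No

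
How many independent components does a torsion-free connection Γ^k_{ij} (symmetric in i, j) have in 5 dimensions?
Γ^k_{ij} has n choices for the upper index and n(n+1)/2 independent symmetric lower index pairs.
Total = 5 × 5×6/2 = 5 × 15 = 75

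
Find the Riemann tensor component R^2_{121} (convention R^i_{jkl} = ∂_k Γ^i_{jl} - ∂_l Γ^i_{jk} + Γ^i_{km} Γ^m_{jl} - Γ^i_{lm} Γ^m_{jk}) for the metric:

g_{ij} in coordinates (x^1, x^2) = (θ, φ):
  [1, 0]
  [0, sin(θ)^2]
Non-zero Christoffel symbols (Γ^k_{ij} = Γ^k_{ji}):
Γ^θ_{φ φ} = -sin(2*θ)/2
Γ^φ_{θ φ} = 1/tan(θ)
R^φ_{θ φ θ} = ∂_φ Γ^φ_{θ θ} - ∂_θ Γ^φ_{θ φ} + Γ^φ_{φ m} Γ^m_{θ θ} - Γ^φ_{θ m} Γ^m_{θ φ}
  = (0) - (-1/sin(θ)^2) + (0) - (1/tan(θ)^2) = 1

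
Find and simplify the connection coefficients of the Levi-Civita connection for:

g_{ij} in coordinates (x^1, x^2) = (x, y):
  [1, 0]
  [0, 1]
Using Γ^k_{ij} = (1/2) g^{km} (∂_i g_{mj} + ∂_j g_{mi} - ∂_m g_{ij}); the metric is diagonal, so only the m = k term contributes.
Every metric component is constant, so all ∂_m g_{ij} = 0 and every Christoffel symbol vanishes.
All Christoffel symbols are zero.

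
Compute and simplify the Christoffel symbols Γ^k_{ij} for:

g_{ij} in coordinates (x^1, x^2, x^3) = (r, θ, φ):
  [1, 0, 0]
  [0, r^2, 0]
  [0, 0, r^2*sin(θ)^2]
Using Γ^k_{ij} = (1/2) g^{km} (∂_i g_{mj} + ∂_j g_{mi} - ∂_m g_{ij}); the metric is diagonal, so only the m = k term contributes.
Non-zero symbols (using the symmetry Γ^k_{ij} = Γ^k_{ji}):
Γ^r_{θ θ} = (1/2) g^{rr} (∂_θ g_{rθ} + ∂_θ g_{rθ} - ∂_r g_{θθ}) = (1/2)(1)((0) + (0) - (2*r)) = -r
Γ^r_{φ φ} = (1/2) g^{rr} (∂_φ g_{rφ} + ∂_φ g_{rφ} - ∂_r g_{φφ}) = (1/2)(1)((0) + (0) - (2*r*sin(θ)^2)) = -r*sin(θ)^2
Γ^θ_{r θ} = (1/2) g^{θθ} (∂_r g_{θθ} + ∂_θ g_{θr} - ∂_θ g_{rθ}) = (1/2)(1/r^2)((2*r) + (0) - (0)) = 1/r
Γ^θ_{φ φ} = (1/2) g^{θθ} (∂_φ g_{θφ} + ∂_φ g_{θφ} - ∂_θ g_{φφ}) = (1/2)(1/r^2)((0) + (0) - (r^2*sin(2*θ))) = -sin(2*θ)/2
Γ^φ_{r φ} = (1/2) g^{φφ} (∂_r g_{φφ} + ∂_φ g_{φr} - ∂_φ g_{rφ}) = (1/2)(1/(r^2*sin(θ)^2))((2*r*sin(θ)^2) + (0) - (0)) = 1/r
Γ^φ_{θ φ} = (1/2) g^{φφ} (∂_θ g_{φφ} + ∂_φ g_{φθ} - ∂_φ g_{θφ}) = (1/2)(1/(r^2*sin(θ)^2))((r^2*sin(2*θ)) + (0) - (0)) = 1/tan(θ)
All other Christoffel symbols are zero.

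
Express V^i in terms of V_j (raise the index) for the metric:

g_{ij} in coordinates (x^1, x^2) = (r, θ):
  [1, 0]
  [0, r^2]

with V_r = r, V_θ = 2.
Inverse metric (diagonal): g^{rr} = 1, g^{θθ} = 1/r^2
V^i = g^{ij} V_j:
V^r = (1)(r) + (0)(2) = r
V^θ = (0)(r) + (1/r^2)(2) = 2/r^2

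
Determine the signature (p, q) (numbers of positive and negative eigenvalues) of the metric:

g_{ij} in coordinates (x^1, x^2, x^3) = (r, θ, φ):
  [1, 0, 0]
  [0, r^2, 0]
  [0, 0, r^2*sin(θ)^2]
The metric is diagonal, so its eigenvalues are the diagonal entries: 1, r^2, r^2*sin(θ)^2 (at a generic point, where coordinate-dependent entries are positive).
3 positive, 0 negative.
(3, 0) - Riemannian (positive definite)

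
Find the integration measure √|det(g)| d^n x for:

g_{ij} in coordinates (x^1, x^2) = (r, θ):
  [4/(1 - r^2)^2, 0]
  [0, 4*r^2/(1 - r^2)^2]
det(g) = 16*r^2/(1 - r^2)^4
√|det(g)| = 4*r/(r^2 - 1)^2
Volume element: dV = 4*r/(r^2 - 1)^2 dr dθ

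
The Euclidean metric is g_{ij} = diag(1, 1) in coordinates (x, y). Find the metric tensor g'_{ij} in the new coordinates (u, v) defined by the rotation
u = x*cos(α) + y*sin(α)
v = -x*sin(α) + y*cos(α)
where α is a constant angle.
Invert the transformation: x = u*cos(α) - v*sin(α), y = u*sin(α) + v*cos(α)
g'_{ij} = (∂x^k/∂x'^i)(∂x^l/∂x'^j) g_{kl}; with g_{kl} = δ_{kl} this is Σ_k (∂x^k/∂x'^i)(∂x^k/∂x'^j).
Jacobian: ∂x/∂u = cos(α), ∂x/∂v = -sin(α), ∂y/∂u = sin(α), ∂y/∂v = cos(α)
g'_{uu} = (cos(α))(cos(α)) + (sin(α))(sin(α)) = 1
g'_{uv} = (cos(α))(-sin(α)) + (sin(α))(cos(α)) = 0
g'_{vv} = (-sin(α))(-sin(α)) + (cos(α))(cos(α)) = 1
g'_{ij} = diag(1, 1)
The Euclidean metric is invariant under rotations.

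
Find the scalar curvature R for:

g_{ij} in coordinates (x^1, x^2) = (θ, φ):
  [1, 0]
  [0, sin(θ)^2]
Non-zero Christoffel symbols (Γ^k_{ij} = Γ^k_{ji}):
Γ^θ_{φ φ} = -sin(2*θ)/2
Γ^φ_{θ φ} = 1/tan(θ)
Ricci tensor (R_{ij} = R^k_{ikj}): R_{θθ} = 1, R_{θφ} = 0, R_{φφ} = sin(θ)^2
Inverse metric: g^{θθ} = 1, g^{φφ} = 1/sin(θ)^2
R = g^{ij} R_{ij} = (1)(1) + (1/sin(θ)^2)(sin(θ)^2) = 2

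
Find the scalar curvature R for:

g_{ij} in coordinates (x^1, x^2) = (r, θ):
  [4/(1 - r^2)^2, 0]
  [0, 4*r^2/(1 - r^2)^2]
Non-zero Christoffel symbols (Γ^k_{ij} = Γ^k_{ji}):
Γ^r_{r r} = 2*r/(1 - r^2)
Γ^r_{θ θ} = (r^3 + r)/(r^2 - 1)
Γ^θ_{r θ} = (-r^2 - 1)/(r^3 - r)
Ricci tensor (R_{ij} = R^k_{ikj}): R_{rr} = -4/(r^2 - 1)^2, R_{rθ} = 0, R_{θθ} = -4*r^2/(r^2 - 1)^2
Inverse metric: g^{rr} = (1 - r^2)^2/4, g^{θθ} = (1 - r^2)^2/(4*r^2)
R = g^{ij} R_{ij} = ((1 - r^2)^2/4)(-4/(r^2 - 1)^2) + ((1 - r^2)^2/(4*r^2))(-4*r^2/(r^2 - 1)^2) = -2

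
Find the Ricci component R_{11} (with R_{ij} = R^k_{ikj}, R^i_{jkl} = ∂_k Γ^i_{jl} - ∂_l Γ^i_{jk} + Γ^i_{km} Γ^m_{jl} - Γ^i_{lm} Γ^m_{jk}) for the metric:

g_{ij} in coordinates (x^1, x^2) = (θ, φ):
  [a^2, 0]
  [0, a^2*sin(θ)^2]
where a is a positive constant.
Non-zero Christoffel symbols (Γ^k_{ij} = Γ^k_{ji}):
Γ^θ_{φ φ} = -sin(2*θ)/2
Γ^φ_{θ φ} = 1/tan(θ)
R^θ_{θ θ θ} = 0 (a repeated index in an antisymmetric pair)
R^φ_{θ φ θ} = ∂_φ Γ^φ_{θ θ} - ∂_θ Γ^φ_{θ φ} + Γ^φ_{φ m} Γ^m_{θ θ} - Γ^φ_{θ m} Γ^m_{θ φ}
  = (0) - (-1/sin(θ)^2) + (0) - (1/tan(θ)^2) = 1
R_{θθ} = R^θ_{θ θ θ} + R^φ_{θ φ θ} = (0) + (1) = 1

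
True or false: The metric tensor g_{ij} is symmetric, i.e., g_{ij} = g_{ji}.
By definition the metric is a symmetric bilinear form, g_{ij} = g_{ji}.
True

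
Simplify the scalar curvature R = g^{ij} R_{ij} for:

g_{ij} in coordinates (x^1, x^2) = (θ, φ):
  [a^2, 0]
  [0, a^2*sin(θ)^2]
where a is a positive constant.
Non-zero Christoffel symbols (Γ^k_{ij} = Γ^k_{ji}):
Γ^θ_{φ φ} = -sin(2*θ)/2
Γ^φ_{θ φ} = 1/tan(θ)
Ricci tensor (R_{ij} = R^k_{ikj}): R_{θθ} = 1, R_{θφ} = 0, R_{φφ} = sin(θ)^2
Inverse metric: g^{θθ} = 1/a^2, g^{φφ} = 1/(a^2*sin(θ)^2)
R = g^{ij} R_{ij} = (1/a^2)(1) + (1/(a^2*sin(θ)^2))(sin(θ)^2) = 2/a^2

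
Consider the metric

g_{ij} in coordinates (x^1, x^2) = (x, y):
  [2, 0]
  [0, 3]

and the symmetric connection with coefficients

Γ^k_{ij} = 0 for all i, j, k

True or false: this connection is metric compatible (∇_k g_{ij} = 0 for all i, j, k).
Using ∇_k g_{ij} = ∂_k g_{ij} - Γ^m_{ki} g_{mj} - Γ^m_{kj} g_{im}:
e.g. ∇_y g_{xy} = (0) - (0) - (0) = 0
Every component ∇_k g_{ij} vanishes: the connection is metric compatible.
True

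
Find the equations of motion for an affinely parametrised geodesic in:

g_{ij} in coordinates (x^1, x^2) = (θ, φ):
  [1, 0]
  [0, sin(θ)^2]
Geodesic equation: d^2x^k/dλ^2 + Γ^k_{ij} (dx^i/dλ)(dx^j/dλ) = 0.
Non-zero Christoffel symbols:
Γ^θ_{φ φ} = -sin(2*θ)/2
Γ^φ_{θ φ} = 1/tan(θ)
Substituting (the symmetric pair Γ^k_{ij}, Γ^k_{ji} combines into a factor 2):
d^2θ/dλ^2 - (sin(2*θ)/2) (dφ/dλ)^2 = 0
d^2φ/dλ^2 + (2/tan(θ)) (dθ/dλ)(dφ/dλ) = 0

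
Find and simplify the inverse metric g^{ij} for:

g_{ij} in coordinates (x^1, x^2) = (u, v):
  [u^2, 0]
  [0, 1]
The metric is diagonal, so g^{ij} is diagonal with entries 1/g_{ii}: diag(1/(u^2), 1).
g^{ij}:
  [1/u^2, 0]
  [0, 1]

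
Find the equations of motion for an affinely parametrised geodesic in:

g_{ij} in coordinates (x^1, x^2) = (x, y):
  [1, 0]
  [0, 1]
Geodesic equation: d^2x^k/dλ^2 + Γ^k_{ij} (dx^i/dλ)(dx^j/dλ) = 0.
All Christoffel symbols vanish, so the geodesics are straight lines:
d^2x/dλ^2 = 0
d^2y/dλ^2 = 0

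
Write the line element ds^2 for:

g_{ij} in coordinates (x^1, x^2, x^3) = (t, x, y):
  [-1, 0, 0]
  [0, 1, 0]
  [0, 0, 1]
ds^2 = g_{ij} dx^i dx^j; only the non-zero components contribute.
ds^2 = -dt^2 + dx^2 + dy^2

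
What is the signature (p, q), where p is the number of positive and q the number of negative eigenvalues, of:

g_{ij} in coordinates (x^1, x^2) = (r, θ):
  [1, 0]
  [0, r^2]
The metric is diagonal, so its eigenvalues are the diagonal entries: 1, r^2 (at a generic point, where coordinate-dependent entries are positive).
2 positive, 0 negative.
(2, 0) - Riemannian (positive definite)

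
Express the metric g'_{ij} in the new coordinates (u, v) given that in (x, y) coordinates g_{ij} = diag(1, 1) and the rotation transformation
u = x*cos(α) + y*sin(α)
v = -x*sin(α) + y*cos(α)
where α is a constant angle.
Invert the transformation: x = u*cos(α) - v*sin(α), y = u*sin(α) + v*cos(α)
g'_{ij} = (∂x^k/∂x'^i)(∂x^l/∂x'^j) g_{kl}; with g_{kl} = δ_{kl} this is Σ_k (∂x^k/∂x'^i)(∂x^k/∂x'^j).
Jacobian: ∂x/∂u = cos(α), ∂x/∂v = -sin(α), ∂y/∂u = sin(α), ∂y/∂v = cos(α)
g'_{uu} = (cos(α))(cos(α)) + (sin(α))(sin(α)) = 1
g'_{uv} = (cos(α))(-sin(α)) + (sin(α))(cos(α)) = 0
g'_{vv} = (-sin(α))(-sin(α)) + (cos(α))(cos(α)) = 1
g'_{ij} = diag(1, 1)
The Euclidean metric is invariant under rotations.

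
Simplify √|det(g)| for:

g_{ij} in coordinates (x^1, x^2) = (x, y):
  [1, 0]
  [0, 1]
det(g) = 1
√|det(g)| = 1
Volume element: dV = 1 dx dy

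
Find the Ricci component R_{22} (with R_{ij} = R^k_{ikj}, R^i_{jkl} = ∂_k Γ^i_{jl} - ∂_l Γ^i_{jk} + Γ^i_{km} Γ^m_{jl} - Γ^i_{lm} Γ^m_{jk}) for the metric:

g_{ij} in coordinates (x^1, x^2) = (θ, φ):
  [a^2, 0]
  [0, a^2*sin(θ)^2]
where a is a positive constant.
Non-zero Christoffel symbols (Γ^k_{ij} = Γ^k_{ji}):
Γ^θ_{φ φ} = -sin(2*θ)/2
Γ^φ_{θ φ} = 1/tan(θ)
R^θ_{φ θ φ} = ∂_θ Γ^θ_{φ φ} - ∂_φ Γ^θ_{φ θ} + Γ^θ_{θ m} Γ^m_{φ φ} - Γ^θ_{φ m} Γ^m_{φ θ}
  = (-cos(2*θ)) - (0) + (0) - (-cos(θ)^2) = sin(θ)^2
R^φ_{φ φ φ} = 0 (a repeated index in an antisymmetric pair)
R_{φφ} = R^θ_{φ θ φ} + R^φ_{φ φ φ} = (sin(θ)^2) + (0) = sin(θ)^2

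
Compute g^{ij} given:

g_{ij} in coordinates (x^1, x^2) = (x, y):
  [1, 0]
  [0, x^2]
The metric is diagonal, so g^{ij} is diagonal with entries 1/g_{ii}: diag(1, 1/(x^2)).
g^{ij}:
  [1, 0]
  [0, 1/x^2]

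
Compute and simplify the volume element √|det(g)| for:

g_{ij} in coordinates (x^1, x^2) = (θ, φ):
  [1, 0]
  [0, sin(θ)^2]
det(g) = sin(θ)^2
√|det(g)| = sin(θ) (taking 0 < θ < π so that |sin(θ)| = sin(θ))
Volume element: dV = sin(θ) dθ dφ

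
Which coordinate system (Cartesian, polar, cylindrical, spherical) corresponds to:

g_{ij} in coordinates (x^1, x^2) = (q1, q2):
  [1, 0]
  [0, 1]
All components are constant and the metric is the identity, i.e. orthonormal rectilinear coordinates.
Cartesian (2D) coordinates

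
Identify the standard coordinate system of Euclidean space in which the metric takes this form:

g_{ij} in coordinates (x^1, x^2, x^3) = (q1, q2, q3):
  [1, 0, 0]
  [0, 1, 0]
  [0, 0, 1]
All components are constant and the metric is the identity, i.e. orthonormal rectilinear coordinates.
Cartesian (3D) coordinates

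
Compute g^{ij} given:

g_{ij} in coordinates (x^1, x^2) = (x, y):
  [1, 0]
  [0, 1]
The metric is diagonal, so g^{ij} is diagonal with entries 1/g_{ii}: diag(1, 1).
g^{ij}:
  [1, 0]
  [0, 1]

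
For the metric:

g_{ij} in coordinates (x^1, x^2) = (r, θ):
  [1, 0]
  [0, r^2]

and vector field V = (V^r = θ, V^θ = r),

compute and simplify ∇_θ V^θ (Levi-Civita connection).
Non-zero Christoffel symbols:
Γ^r_{θ θ} = -r
Γ^θ_{r θ} = 1/r
∇_θ V^θ = ∂_θ V^θ + Γ^θ_{θ j} V^j
  = (0) + (1/r)(θ) + (0)(r)
  = θ/r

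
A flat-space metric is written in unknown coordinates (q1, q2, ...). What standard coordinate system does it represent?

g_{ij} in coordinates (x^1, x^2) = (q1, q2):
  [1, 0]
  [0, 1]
All components are constant and the metric is the identity, i.e. orthonormal rectilinear coordinates.
Cartesian (2D) coordinates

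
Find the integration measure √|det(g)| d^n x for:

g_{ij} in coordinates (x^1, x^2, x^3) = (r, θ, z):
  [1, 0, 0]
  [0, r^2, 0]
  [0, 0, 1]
det(g) = r^2
√|det(g)| = r
Volume element: dV = r dr dθ dz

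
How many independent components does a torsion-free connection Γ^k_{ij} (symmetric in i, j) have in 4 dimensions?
Γ^k_{ij} has n choices for the upper index and n(n+1)/2 independent symmetric lower index pairs.
Total = 4 × 4×5/2 = 4 × 10 = 40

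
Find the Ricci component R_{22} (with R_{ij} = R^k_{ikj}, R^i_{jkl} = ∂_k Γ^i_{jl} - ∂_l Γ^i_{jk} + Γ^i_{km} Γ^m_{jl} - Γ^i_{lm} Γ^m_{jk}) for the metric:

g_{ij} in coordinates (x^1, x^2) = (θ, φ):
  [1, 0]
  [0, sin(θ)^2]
Non-zero Christoffel symbols (Γ^k_{ij} = Γ^k_{ji}):
Γ^θ_{φ φ} = -sin(2*θ)/2
Γ^φ_{θ φ} = 1/tan(θ)
R^θ_{φ θ φ} = ∂_θ Γ^θ_{φ φ} - ∂_φ Γ^θ_{φ θ} + Γ^θ_{θ m} Γ^m_{φ φ} - Γ^θ_{φ m} Γ^m_{φ θ}
  = (-cos(2*θ)) - (0) + (0) - (-cos(θ)^2) = sin(θ)^2
R^φ_{φ φ φ} = 0 (a repeated index in an antisymmetric pair)
R_{φφ} = R^θ_{φ θ φ} + R^φ_{φ φ φ} = (sin(θ)^2) + (0) = sin(θ)^2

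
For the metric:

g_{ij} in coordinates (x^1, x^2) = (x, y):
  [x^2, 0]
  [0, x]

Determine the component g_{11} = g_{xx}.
With x^1 = x, x^2 = y, g_{11} = g_{xx} is the row-1, column-1 entry of the matrix.
g_{11} = x^2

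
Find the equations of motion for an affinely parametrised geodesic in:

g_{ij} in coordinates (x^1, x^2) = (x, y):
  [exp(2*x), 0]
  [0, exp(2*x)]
Geodesic equation: d^2x^k/dλ^2 + Γ^k_{ij} (dx^i/dλ)(dx^j/dλ) = 0.
Non-zero Christoffel symbols:
Γ^x_{x x} = 1
Γ^x_{y y} = -1
Γ^y_{x y} = 1
Substituting (the symmetric pair Γ^k_{ij}, Γ^k_{ji} combines into a factor 2):
d^2x/dλ^2 + (dx/dλ)^2 - (dy/dλ)^2 = 0
d^2y/dλ^2 + 2 (dx/dλ)(dy/dλ) = 0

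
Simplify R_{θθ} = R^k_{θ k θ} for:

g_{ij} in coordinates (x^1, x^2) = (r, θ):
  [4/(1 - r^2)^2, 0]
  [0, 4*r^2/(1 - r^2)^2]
Non-zero Christoffel symbols (Γ^k_{ij} = Γ^k_{ji}):
Γ^r_{r r} = 2*r/(1 - r^2)
Γ^r_{θ θ} = (r^3 + r)/(r^2 - 1)
Γ^θ_{r θ} = (-r^2 - 1)/(r^3 - r)
R^r_{θ r θ} = ∂_r Γ^r_{θ θ} - ∂_θ Γ^r_{θ r} + Γ^r_{r m} Γ^m_{θ θ} - Γ^r_{θ m} Γ^m_{θ r}
  = ((r^4 - 4*r^2 - 1)/(r^2 - 1)^2) - (0) + (-2*r^2*(r^2 + 1)/(r^2 - 1)^2) - (-(r^2 + 1)^2/(r^2 - 1)^2) = -4*r^2/(r^2 - 1)^2
R^θ_{θ θ θ} = 0 (a repeated index in an antisymmetric pair)
R_{θθ} = R^r_{θ r θ} + R^θ_{θ θ θ} = (-4*r^2/(r^2 - 1)^2) + (0) = -4*r^2/(r^2 - 1)^2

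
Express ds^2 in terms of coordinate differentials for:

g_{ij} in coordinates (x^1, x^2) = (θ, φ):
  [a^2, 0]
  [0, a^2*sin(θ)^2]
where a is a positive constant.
ds^2 = g_{ij} dx^i dx^j; only the non-zero components contribute.
ds^2 = a^2 dθ^2 + a^2*sin(θ)^2 dφ^2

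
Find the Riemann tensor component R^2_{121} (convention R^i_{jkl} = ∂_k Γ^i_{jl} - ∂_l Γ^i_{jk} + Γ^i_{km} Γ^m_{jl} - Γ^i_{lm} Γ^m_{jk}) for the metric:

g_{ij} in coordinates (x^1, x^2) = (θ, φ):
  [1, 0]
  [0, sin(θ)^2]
Non-zero Christoffel symbols (Γ^k_{ij} = Γ^k_{ji}):
Γ^θ_{φ φ} = -sin(2*θ)/2
Γ^φ_{θ φ} = 1/tan(θ)
R^φ_{θ φ θ} = ∂_φ Γ^φ_{θ θ} - ∂_θ Γ^φ_{θ φ} + Γ^φ_{φ m} Γ^m_{θ θ} - Γ^φ_{θ m} Γ^m_{θ φ}
  = (0) - (-1/sin(θ)^2) + (0) - (1/tan(θ)^2) = 1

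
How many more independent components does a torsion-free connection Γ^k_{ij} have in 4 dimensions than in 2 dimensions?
Independent components in n dimensions: n × n(n+1)/2 = n^2(n+1)/2.
4D: 4 × 10 = 40
2D: 2 × 3 = 6
Difference = 40 - 6 = 34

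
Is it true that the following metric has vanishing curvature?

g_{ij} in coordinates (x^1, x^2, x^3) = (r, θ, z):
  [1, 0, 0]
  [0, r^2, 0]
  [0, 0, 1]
Non-zero Christoffel symbols:
Γ^r_{θ θ} = -r
Γ^θ_{r θ} = 1/r
Ricci tensor: R_{rr} = 0, R_{rθ} = 0, R_{rz} = 0, R_{θθ} = 0, R_{θz} = 0, R_{zz} = 0
All R_{ij} vanish; in 3 dimensions the Riemann tensor is fully determined by the Ricci tensor, so R^i_{jkl} = 0: the metric is flat (curvilinear coordinates on flat space).
Yes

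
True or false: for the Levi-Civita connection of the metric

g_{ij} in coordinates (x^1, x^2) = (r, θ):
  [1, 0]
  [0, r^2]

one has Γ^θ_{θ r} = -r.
Γ^θ_{θ r} = (1/2) g^{θθ} (∂_θ g_{θr} + ∂_r g_{θθ} - ∂_θ g_{θr}) = (1/2)(1/r^2)((0) + (2*r) - (0)) = 1/r
This differs from the proposed value -r.
False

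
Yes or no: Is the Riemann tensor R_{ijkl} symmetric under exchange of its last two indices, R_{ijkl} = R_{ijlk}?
It is antisymmetric in the last pair: R_{ijkl} = -R_{ijlk}.
No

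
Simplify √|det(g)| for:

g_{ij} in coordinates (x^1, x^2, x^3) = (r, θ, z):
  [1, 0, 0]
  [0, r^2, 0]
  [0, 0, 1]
det(g) = r^2
√|det(g)| = r
Volume element: dV = r dr dθ dz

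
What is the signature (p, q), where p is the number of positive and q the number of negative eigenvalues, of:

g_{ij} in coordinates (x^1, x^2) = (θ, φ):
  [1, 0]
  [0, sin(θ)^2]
The metric is diagonal, so its eigenvalues are the diagonal entries: 1, sin(θ)^2 (at a generic point, where coordinate-dependent entries are positive).
2 positive, 0 negative.
(2, 0) - Riemannian (positive definite)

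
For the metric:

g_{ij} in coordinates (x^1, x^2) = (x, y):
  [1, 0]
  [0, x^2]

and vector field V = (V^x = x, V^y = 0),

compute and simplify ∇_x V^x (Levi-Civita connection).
Non-zero Christoffel symbols:
Γ^x_{y y} = -x
Γ^y_{x y} = 1/x
∇_x V^x = ∂_x V^x + Γ^x_{x j} V^j
  = (1) + (0)(x) + (0)(0)
  = 1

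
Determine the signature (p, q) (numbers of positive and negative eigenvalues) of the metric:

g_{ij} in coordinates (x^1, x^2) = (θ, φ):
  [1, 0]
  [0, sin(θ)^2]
The metric is diagonal, so its eigenvalues are the diagonal entries: 1, sin(θ)^2 (at a generic point, where coordinate-dependent entries are positive).
2 positive, 0 negative.
(2, 0) - Riemannian (positive definite)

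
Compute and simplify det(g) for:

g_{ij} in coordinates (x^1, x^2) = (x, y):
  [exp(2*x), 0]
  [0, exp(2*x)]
For a 2×2 metric: det(g) = g_{11}·g_{22} - g_{12}·g_{21}
= (exp(2*x))·(exp(2*x)) - (0)·(0)
= exp(4*x) - 0
det(g) = exp(4*x)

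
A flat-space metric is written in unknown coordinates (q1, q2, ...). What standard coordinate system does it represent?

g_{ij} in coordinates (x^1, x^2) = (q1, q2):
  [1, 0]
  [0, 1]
All components are constant and the metric is the identity, i.e. orthonormal rectilinear coordinates.
Cartesian (2D) coordinates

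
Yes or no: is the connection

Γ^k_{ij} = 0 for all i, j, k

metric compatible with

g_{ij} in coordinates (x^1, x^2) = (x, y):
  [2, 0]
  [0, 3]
Using ∇_k g_{ij} = ∂_k g_{ij} - Γ^m_{ki} g_{mj} - Γ^m_{kj} g_{im}:
e.g. ∇_y g_{xy} = (0) - (0) - (0) = 0
Every component ∇_k g_{ij} vanishes: the connection is metric compatible.
Yes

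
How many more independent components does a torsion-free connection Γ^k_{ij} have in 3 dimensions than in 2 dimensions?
Independent components in n dimensions: n × n(n+1)/2 = n^2(n+1)/2.
3D: 3 × 6 = 18
2D: 2 × 3 = 6
Difference = 18 - 6 = 12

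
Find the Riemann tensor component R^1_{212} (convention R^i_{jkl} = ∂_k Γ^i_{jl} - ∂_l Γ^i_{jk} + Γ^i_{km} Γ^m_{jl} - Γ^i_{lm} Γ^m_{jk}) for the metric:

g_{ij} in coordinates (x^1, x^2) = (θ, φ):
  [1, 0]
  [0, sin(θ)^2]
Non-zero Christoffel symbols (Γ^k_{ij} = Γ^k_{ji}):
Γ^θ_{φ φ} = -sin(2*θ)/2
Γ^φ_{θ φ} = 1/tan(θ)
R^θ_{φ θ φ} = ∂_θ Γ^θ_{φ φ} - ∂_φ Γ^θ_{φ θ} + Γ^θ_{θ m} Γ^m_{φ φ} - Γ^θ_{φ m} Γ^m_{φ θ}
  = (-cos(2*θ)) - (0) + (0) - (-cos(θ)^2) = sin(θ)^2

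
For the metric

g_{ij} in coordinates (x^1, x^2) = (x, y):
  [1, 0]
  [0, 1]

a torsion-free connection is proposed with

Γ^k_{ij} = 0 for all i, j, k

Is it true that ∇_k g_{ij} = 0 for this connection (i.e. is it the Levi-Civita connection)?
Using ∇_k g_{ij} = ∂_k g_{ij} - Γ^m_{ki} g_{mj} - Γ^m_{kj} g_{im}:
e.g. ∇_x g_{xy} = (0) - (0) - (0) = 0
Every component ∇_k g_{ij} vanishes: the connection is metric compatible.
Yes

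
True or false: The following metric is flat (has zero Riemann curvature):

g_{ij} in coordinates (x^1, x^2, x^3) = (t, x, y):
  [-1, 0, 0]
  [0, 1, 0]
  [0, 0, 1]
All metric components are constant, so every Christoffel symbol vanishes and R^i_{jkl} = 0.
True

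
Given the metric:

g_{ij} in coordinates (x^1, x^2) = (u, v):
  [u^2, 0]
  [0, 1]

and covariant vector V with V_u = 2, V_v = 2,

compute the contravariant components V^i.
Inverse metric (diagonal): g^{uu} = 1/u^2, g^{vv} = 1
V^i = g^{ij} V_j:
V^u = (1/u^2)(2) + (0)(2) = 2/u^2
V^v = (0)(2) + (1)(2) = 2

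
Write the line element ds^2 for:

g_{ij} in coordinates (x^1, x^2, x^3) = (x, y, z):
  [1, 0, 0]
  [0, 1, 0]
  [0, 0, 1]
ds^2 = g_{ij} dx^i dx^j; only the non-zero components contribute.
ds^2 = dx^2 + dy^2 + dz^2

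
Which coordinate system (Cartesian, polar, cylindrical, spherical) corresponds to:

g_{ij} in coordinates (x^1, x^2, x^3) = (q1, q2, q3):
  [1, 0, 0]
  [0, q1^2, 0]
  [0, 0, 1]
The line element ds^2 = dq1^2 + q1^2 dq2^2 + dq3^2 is dr^2 + r^2 dθ^2 + dz^2 with q1 = r, q2 = θ, q3 = z.
cylindrical coordinates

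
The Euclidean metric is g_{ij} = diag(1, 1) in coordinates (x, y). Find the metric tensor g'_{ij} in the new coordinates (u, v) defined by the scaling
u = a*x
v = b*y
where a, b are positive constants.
Invert the transformation: x = u/a, y = v/b
g'_{ij} = (∂x^k/∂x'^i)(∂x^l/∂x'^j) g_{kl}; with g_{kl} = δ_{kl} this is Σ_k (∂x^k/∂x'^i)(∂x^k/∂x'^j).
Jacobian: ∂x/∂u = 1/a, ∂x/∂v = 0, ∂y/∂u = 0, ∂y/∂v = 1/b
g'_{uu} = (1/a)(1/a) + (0)(0) = 1/a^2
g'_{uv} = (1/a)(0) + (0)(1/b) = 0
g'_{vv} = (0)(0) + (1/b)(1/b) = 1/b^2
g'_{ij} = diag(1/a^2, 1/b^2)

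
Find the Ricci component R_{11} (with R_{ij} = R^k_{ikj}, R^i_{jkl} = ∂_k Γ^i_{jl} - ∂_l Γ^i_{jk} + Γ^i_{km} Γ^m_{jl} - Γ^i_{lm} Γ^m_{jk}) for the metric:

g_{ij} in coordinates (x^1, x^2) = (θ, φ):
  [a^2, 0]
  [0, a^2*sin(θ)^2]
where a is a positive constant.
Non-zero Christoffel symbols (Γ^k_{ij} = Γ^k_{ji}):
Γ^θ_{φ φ} = -sin(2*θ)/2
Γ^φ_{θ φ} = 1/tan(θ)
R^θ_{θ θ θ} = 0 (a repeated index in an antisymmetric pair)
R^φ_{θ φ θ} = ∂_φ Γ^φ_{θ θ} - ∂_θ Γ^φ_{θ φ} + Γ^φ_{φ m} Γ^m_{θ θ} - Γ^φ_{θ m} Γ^m_{θ φ}
  = (0) - (-1/sin(θ)^2) + (0) - (1/tan(θ)^2) = 1
R_{θθ} = R^θ_{θ θ θ} + R^φ_{θ φ θ} = (0) + (1) = 1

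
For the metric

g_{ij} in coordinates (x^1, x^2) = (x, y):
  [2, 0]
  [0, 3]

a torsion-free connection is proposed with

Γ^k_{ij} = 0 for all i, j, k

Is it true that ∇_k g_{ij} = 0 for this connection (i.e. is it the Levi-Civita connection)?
Using ∇_k g_{ij} = ∂_k g_{ij} - Γ^m_{ki} g_{mj} - Γ^m_{kj} g_{im}:
e.g. ∇_x g_{xx} = (0) - (0) - (0) = 0
Every component ∇_k g_{ij} vanishes: the connection is metric compatible.
Yes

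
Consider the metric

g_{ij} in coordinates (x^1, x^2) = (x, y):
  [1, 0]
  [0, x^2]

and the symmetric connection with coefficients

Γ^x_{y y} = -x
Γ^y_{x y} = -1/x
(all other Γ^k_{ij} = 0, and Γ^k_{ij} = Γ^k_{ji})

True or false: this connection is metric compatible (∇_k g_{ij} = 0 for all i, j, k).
Using ∇_k g_{ij} = ∂_k g_{ij} - Γ^m_{ki} g_{mj} - Γ^m_{kj} g_{im}:
∇_x g_{yy} = (2*x) - (-x) - (-x) = 4*x ≠ 0
So the connection is not metric compatible (it is not the Levi-Civita connection).
False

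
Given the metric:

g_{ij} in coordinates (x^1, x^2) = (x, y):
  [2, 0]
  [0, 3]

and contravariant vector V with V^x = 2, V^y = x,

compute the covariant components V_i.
V_i = g_{ij} V^j:
V_x = (2)(2) + (0)(x) = 4
V_y = (0)(2) + (3)(x) = 3*x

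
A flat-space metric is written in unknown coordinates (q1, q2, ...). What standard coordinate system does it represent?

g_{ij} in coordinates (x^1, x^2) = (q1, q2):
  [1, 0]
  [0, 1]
All components are constant and the metric is the identity, i.e. orthonormal rectilinear coordinates.
Cartesian (2D) coordinates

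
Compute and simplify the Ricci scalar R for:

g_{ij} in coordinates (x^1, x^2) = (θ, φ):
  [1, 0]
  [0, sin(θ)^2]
Non-zero Christoffel symbols (Γ^k_{ij} = Γ^k_{ji}):
Γ^θ_{φ φ} = -sin(2*θ)/2
Γ^φ_{θ φ} = 1/tan(θ)
Ricci tensor (R_{ij} = R^k_{ikj}): R_{θθ} = 1, R_{θφ} = 0, R_{φφ} = sin(θ)^2
Inverse metric: g^{θθ} = 1, g^{φφ} = 1/sin(θ)^2
R = g^{ij} R_{ij} = (1)(1) + (1/sin(θ)^2)(sin(θ)^2) = 2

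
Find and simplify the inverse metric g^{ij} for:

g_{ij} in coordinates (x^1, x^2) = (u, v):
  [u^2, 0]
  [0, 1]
The metric is diagonal, so g^{ij} is diagonal with entries 1/g_{ii}: diag(1/(u^2), 1).
g^{ij}:
  [1/u^2, 0]
  [0, 1]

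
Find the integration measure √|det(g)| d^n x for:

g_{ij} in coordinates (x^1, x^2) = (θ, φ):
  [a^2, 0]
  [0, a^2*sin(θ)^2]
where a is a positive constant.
det(g) = a^4*sin(θ)^2
√|det(g)| = a^2*sin(θ) (taking 0 < θ < π so that |sin(θ)| = sin(θ))
Volume element: dV = a^2*sin(θ) dθ dφ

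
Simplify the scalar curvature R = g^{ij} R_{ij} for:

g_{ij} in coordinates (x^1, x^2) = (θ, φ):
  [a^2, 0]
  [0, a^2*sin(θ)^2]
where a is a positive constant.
Non-zero Christoffel symbols (Γ^k_{ij} = Γ^k_{ji}):
Γ^θ_{φ φ} = -sin(2*θ)/2
Γ^φ_{θ φ} = 1/tan(θ)
Ricci tensor (R_{ij} = R^k_{ikj}): R_{θθ} = 1, R_{θφ} = 0, R_{φφ} = sin(θ)^2
Inverse metric: g^{θθ} = 1/a^2, g^{φφ} = 1/(a^2*sin(θ)^2)
R = g^{ij} R_{ij} = (1/a^2)(1) + (1/(a^2*sin(θ)^2))(sin(θ)^2) = 2/a^2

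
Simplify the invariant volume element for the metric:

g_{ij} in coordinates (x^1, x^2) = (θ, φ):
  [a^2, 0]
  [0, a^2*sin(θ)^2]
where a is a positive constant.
det(g) = a^4*sin(θ)^2
√|det(g)| = a^2*sin(θ) (taking 0 < θ < π so that |sin(θ)| = sin(θ))
Volume element: dV = a^2*sin(θ) dθ dφ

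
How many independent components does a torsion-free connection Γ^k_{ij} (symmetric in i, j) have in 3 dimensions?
Γ^k_{ij} has n choices for the upper index and n(n+1)/2 independent symmetric lower index pairs.
Total = 3 × 3×4/2 = 3 × 6 = 18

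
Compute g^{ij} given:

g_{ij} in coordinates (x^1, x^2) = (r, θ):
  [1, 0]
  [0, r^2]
The metric is diagonal, so g^{ij} is diagonal with entries 1/g_{ii}: diag(1, 1/(r^2)).
g^{ij}:
  [1, 0]
  [0, 1/r^2]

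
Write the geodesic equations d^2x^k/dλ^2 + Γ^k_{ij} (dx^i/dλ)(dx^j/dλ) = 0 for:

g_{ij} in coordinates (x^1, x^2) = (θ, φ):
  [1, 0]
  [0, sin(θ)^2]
Geodesic equation: d^2x^k/dλ^2 + Γ^k_{ij} (dx^i/dλ)(dx^j/dλ) = 0.
Non-zero Christoffel symbols:
Γ^θ_{φ φ} = -sin(2*θ)/2
Γ^φ_{θ φ} = 1/tan(θ)
Substituting (the symmetric pair Γ^k_{ij}, Γ^k_{ji} combines into a factor 2):
d^2θ/dλ^2 - (sin(2*θ)/2) (dφ/dλ)^2 = 0
d^2φ/dλ^2 + (2/tan(θ)) (dθ/dλ)(dφ/dλ) = 0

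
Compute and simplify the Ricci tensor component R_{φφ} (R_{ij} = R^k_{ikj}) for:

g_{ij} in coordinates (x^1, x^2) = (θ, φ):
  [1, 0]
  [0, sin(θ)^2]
Non-zero Christoffel symbols (Γ^k_{ij} = Γ^k_{ji}):
Γ^θ_{φ φ} = -sin(2*θ)/2
Γ^φ_{θ φ} = 1/tan(θ)
R^θ_{φ θ φ} = ∂_θ Γ^θ_{φ φ} - ∂_φ Γ^θ_{φ θ} + Γ^θ_{θ m} Γ^m_{φ φ} - Γ^θ_{φ m} Γ^m_{φ θ}
  = (-cos(2*θ)) - (0) + (0) - (-cos(θ)^2) = sin(θ)^2
R^φ_{φ φ φ} = 0 (a repeated index in an antisymmetric pair)
R_{φφ} = R^θ_{φ θ φ} + R^φ_{φ φ φ} = (sin(θ)^2) + (0) = sin(θ)^2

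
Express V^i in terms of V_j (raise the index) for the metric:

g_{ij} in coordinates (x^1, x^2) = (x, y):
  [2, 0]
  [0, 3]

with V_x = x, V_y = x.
Inverse metric (diagonal): g^{xx} = 1/2, g^{yy} = 1/3
V^i = g^{ij} V_j:
V^x = (1/2)(x) + (0)(x) = x/2
V^y = (0)(x) + (1/3)(x) = x/3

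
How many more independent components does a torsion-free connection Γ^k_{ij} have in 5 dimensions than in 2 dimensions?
Independent components in n dimensions: n × n(n+1)/2 = n^2(n+1)/2.
5D: 5 × 15 = 75
2D: 2 × 3 = 6
Difference = 75 - 6 = 69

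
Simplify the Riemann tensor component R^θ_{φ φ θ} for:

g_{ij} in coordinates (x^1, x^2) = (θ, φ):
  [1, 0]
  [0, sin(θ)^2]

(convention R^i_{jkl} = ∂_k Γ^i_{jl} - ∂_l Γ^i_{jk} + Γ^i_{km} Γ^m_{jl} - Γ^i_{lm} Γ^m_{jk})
Non-zero Christoffel symbols (Γ^k_{ij} = Γ^k_{ji}):
Γ^θ_{φ φ} = -sin(2*θ)/2
Γ^φ_{θ φ} = 1/tan(θ)
R^θ_{φ φ θ} = ∂_φ Γ^θ_{φ θ} - ∂_θ Γ^θ_{φ φ} + Γ^θ_{φ m} Γ^m_{φ θ} - Γ^θ_{θ m} Γ^m_{φ φ}
  = (0) - (-cos(2*θ)) + (-cos(θ)^2) - (0) = -sin(θ)^2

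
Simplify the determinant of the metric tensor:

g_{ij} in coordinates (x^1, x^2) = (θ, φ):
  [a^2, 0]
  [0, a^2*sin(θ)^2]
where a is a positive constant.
For a 2×2 metric: det(g) = g_{11}·g_{22} - g_{12}·g_{21}
= (a^2)·(a^2*sin(θ)^2) - (0)·(0)
= a^4*sin(θ)^2 - 0
det(g) = a^4*sin(θ)^2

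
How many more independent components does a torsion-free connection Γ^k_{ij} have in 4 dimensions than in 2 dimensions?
Independent components in n dimensions: n × n(n+1)/2 = n^2(n+1)/2.
4D: 4 × 10 = 40
2D: 2 × 3 = 6
Difference = 40 - 6 = 34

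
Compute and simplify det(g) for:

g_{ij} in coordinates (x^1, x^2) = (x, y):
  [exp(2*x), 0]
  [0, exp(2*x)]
For a 2×2 metric: det(g) = g_{11}·g_{22} - g_{12}·g_{21}
= (exp(2*x))·(exp(2*x)) - (0)·(0)
= exp(4*x) - 0
det(g) = exp(4*x)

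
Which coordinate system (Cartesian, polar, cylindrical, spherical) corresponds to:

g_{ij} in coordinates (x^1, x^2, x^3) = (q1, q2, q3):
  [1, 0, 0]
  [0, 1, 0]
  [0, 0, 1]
All components are constant and the metric is the identity, i.e. orthonormal rectilinear coordinates.
Cartesian (3D) coordinates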